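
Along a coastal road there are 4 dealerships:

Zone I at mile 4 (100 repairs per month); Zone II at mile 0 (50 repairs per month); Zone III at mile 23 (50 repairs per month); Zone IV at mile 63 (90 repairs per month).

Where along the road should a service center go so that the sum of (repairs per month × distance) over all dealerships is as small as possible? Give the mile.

For a sum of weighted absolute distances on a line, the optimum is the weighted median (not the mean). Total weight W = 290; half-weight = 145.
Sort by position and accumulate weight:
  mile 0 (Zone II, w=50) → cum 50
  mile 4 (Zone I, w=100) → cum 150  ≥ 145 → median here
  mile 23 (Zone III, w=50) → cum 200
  mile 63 (Zone IV, w=90) → cum 290
Optimal location: mile 4.

x = 4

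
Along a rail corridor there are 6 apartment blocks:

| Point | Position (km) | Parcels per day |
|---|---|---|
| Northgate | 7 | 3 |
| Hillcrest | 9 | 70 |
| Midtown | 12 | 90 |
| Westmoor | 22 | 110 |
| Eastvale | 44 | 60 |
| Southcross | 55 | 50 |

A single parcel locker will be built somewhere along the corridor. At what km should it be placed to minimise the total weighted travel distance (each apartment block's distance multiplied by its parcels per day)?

x = 22

For a sum of weighted absolute distances on a line, the optimum is the weighted median (not the mean). Total weight W = 383; half-weight = 191.5.
Sort by position and accumulate weight:
  km 7 (Northgate, w=3) → cum 3
  km 9 (Hillcrest, w=70) → cum 73
  km 12 (Midtown, w=90) → cum 163
  km 22 (Westmoor, w=110) → cum 273  ≥ 191.5 → median here
  km 44 (Eastvale, w=60) → cum 333
  km 55 (Southcross, w=50) → cum 383
Optimal location: km 22.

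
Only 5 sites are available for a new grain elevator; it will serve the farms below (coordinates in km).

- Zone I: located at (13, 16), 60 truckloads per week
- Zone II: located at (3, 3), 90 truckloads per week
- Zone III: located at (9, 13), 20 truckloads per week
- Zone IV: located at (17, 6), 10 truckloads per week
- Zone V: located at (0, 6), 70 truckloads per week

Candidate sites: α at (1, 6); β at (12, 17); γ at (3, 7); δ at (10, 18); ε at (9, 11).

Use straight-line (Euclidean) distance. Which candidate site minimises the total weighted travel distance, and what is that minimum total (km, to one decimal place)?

Total weighted distance at each candidate:
  α (1, 6): total = 1704.3
  β (12, 17): total = 2943.1
  γ (3, 7): total = 1698.6
  δ (10, 18): total = 3040.4
  ε (9, 11): total = 2139.2
Minimum is at γ with total 1698.6 km.

γ, total 1698.6 km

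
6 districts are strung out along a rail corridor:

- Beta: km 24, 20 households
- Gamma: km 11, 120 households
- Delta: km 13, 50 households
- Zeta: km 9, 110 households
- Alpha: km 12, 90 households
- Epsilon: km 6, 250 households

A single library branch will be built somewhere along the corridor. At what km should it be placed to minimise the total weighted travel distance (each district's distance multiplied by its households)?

For a sum of weighted absolute distances on a line, the optimum is the weighted median (not the mean). Total weight W = 640; half-weight = 320.
Sort by position and accumulate weight:
  km 6 (Epsilon, w=250) → cum 250
  km 9 (Zeta, w=110) → cum 360  ≥ 320 → median here
  km 11 (Gamma, w=120) → cum 480
  km 12 (Alpha, w=90) → cum 570
  km 13 (Delta, w=50) → cum 620
  km 24 (Beta, w=20) → cum 640
Optimal location: km 9.

x = 9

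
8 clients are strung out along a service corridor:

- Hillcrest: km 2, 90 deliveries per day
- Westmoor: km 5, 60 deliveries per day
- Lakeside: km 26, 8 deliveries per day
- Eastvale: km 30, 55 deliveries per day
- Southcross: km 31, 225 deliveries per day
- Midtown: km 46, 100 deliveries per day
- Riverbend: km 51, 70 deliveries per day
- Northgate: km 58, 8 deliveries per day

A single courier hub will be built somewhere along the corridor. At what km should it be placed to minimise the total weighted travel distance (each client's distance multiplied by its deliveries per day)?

x = 31

For a sum of weighted absolute distances on a line, the optimum is the weighted median (not the mean). Total weight W = 616; half-weight = 308.
Sort by position and accumulate weight:
  km 2 (Hillcrest, w=90) → cum 90
  km 5 (Westmoor, w=60) → cum 150
  km 26 (Lakeside, w=8) → cum 158
  km 30 (Eastvale, w=55) → cum 213
  km 31 (Southcross, w=225) → cum 438  ≥ 308 → median here
  km 46 (Midtown, w=100) → cum 538
  km 51 (Riverbend, w=70) → cum 608
  km 58 (Northgate, w=8) → cum 616
Optimal location: km 31.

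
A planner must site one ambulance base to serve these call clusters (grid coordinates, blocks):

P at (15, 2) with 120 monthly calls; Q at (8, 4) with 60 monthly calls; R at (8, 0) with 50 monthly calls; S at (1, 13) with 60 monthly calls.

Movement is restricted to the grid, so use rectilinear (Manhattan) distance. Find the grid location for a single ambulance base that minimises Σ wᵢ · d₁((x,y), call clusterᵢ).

Manhattan distance separates: Σwᵢ(|x−xᵢ|+|y−yᵢ|) = Σwᵢ|x−xᵢ| + Σwᵢ|y−yᵢ|, so x and y are optimised independently as 1-D weighted medians.
Total weight W = 290; half = 145.
x-coordinate, sorted with cumulative weight:
  x=1 (S, w=60) cum 60
  x=8 (Q, w=60) cum 120
  x=8 (R, w=50) cum 170  ← median
  x=15 (P, w=120) cum 290
⇒ x* = 8
y-coordinate, sorted with cumulative weight:
  y=0 (R, w=50) cum 50
  y=2 (P, w=120) cum 170  ← median
  y=4 (Q, w=60) cum 230
  y=13 (S, w=60) cum 290
⇒ y* = 2

(8, 2)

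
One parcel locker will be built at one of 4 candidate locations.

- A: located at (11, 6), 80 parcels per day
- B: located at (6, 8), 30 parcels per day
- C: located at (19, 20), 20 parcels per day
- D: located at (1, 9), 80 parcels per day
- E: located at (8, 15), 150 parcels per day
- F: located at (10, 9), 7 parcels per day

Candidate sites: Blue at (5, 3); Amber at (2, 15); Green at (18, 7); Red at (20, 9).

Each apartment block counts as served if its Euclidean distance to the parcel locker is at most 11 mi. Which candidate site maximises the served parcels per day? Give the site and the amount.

Amber, covering 267

Coverage radius r = 11 mi; a point is covered iff (Δx)²+(Δy)² ≤ 11² = 121.
  Blue (5, 3): covers {A, B, D, F} → 197
  Amber (2, 15): covers {B, D, E, F} → 267
  Green (18, 7): covers {A, F} → 87
  Red (20, 9): covers {A, F} → 87
Maximum coverage at Amber: 267 parcels per day.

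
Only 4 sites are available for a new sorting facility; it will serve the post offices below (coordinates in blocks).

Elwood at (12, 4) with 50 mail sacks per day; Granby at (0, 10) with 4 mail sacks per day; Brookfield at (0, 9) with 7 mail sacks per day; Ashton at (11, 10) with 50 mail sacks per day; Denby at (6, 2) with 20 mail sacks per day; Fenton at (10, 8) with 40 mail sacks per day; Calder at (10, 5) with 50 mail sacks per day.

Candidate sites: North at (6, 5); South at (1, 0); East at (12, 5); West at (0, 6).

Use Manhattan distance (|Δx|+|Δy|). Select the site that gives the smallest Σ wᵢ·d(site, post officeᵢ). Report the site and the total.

East, total 1010 blocks

Total weighted distance at each candidate:
  North (6, 5): total = 1504
  South (1, 0): total = 3384
  East (12, 5): total = 1010
  West (0, 6): total = 2717
Minimum is at East with total 1010 blocks.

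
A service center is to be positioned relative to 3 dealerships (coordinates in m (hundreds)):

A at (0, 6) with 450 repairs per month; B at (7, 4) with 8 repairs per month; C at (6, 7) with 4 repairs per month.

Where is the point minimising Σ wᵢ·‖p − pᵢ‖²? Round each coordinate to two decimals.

(0.17, 5.97)

The minimiser of Σwᵢ‖p−pᵢ‖² is the weighted centroid p* = (Σwᵢpᵢ)/(Σwᵢ).
Σwᵢ = 462.
Σwᵢxᵢ = 450·0 + 8·7 + 4·6 = 80.
Σwᵢyᵢ = 450·6 + 8·4 + 4·7 = 2760.
x* = 80/462 = 0.17, y* = 2760/462 = 5.97.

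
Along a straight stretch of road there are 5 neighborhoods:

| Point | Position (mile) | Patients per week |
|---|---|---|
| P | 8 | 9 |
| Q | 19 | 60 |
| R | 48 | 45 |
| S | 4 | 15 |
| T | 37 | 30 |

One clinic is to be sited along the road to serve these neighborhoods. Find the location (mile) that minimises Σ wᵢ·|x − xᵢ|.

x = 19

For a sum of weighted absolute distances on a line, the optimum is the weighted median (not the mean). Total weight W = 159; half-weight = 79.5.
Sort by position and accumulate weight:
  mile 4 (S, w=15) → cum 15
  mile 8 (P, w=9) → cum 24
  mile 19 (Q, w=60) → cum 84  ≥ 79.5 → median here
  mile 37 (T, w=30) → cum 114
  mile 48 (R, w=45) → cum 159
Optimal location: mile 19.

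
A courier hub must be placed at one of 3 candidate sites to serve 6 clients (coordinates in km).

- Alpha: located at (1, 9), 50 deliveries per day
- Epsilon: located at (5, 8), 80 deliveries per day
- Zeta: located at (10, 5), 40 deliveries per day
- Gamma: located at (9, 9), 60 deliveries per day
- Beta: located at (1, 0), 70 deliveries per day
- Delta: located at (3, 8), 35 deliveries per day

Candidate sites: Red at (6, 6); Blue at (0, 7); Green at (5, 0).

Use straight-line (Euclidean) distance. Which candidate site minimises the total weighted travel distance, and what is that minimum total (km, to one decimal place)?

Red, total 1562.8 km

Total weighted distance at each candidate:
  Red (6, 6): total = 1562.8
  Blue (0, 7): total = 2086.5
  Green (5, 0): total = 2574.8
Minimum is at Red with total 1562.8 km.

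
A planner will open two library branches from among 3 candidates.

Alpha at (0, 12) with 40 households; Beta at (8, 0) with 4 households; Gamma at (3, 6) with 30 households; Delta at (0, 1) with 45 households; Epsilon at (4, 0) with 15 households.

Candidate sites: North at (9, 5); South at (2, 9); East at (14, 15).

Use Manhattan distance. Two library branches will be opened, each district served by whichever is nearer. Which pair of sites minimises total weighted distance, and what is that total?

Evaluate every pair (each demand assigned to the nearer of the two):
  {North, South}: total = 944
  {South, East}: total = 995
  {North, East}: total = 1609
Best pair: {North, South} with total 944.

{North, South}, total 944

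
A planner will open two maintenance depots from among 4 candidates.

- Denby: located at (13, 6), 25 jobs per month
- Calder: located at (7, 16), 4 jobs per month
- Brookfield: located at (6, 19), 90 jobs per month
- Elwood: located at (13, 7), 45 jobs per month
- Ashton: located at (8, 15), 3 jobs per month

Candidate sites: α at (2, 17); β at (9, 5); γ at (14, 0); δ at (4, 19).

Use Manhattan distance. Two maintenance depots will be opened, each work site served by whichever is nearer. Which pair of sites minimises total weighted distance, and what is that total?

{β, δ}, total 623

Evaluate every pair (each demand assigned to the nearer of the two):
  {β, δ}: total = 623
  {γ, δ}: total = 763
  {α, β}: total = 983
  {α, γ}: total = 1123
  {α, δ}: total = 1723
  {β, γ}: total = 2010
Best pair: {β, δ} with total 623.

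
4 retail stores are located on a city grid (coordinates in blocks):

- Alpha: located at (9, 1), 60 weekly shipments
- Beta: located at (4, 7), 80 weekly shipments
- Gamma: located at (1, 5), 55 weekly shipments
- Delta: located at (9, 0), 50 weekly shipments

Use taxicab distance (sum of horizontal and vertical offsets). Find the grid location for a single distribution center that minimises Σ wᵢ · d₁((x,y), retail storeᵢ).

(4, 5)

Manhattan distance separates: Σwᵢ(|x−xᵢ|+|y−yᵢ|) = Σwᵢ|x−xᵢ| + Σwᵢ|y−yᵢ|, so x and y are optimised independently as 1-D weighted medians.
Total weight W = 245; half = 122.5.
x-coordinate, sorted with cumulative weight:
  x=1 (Gamma, w=55) cum 55
  x=4 (Beta, w=80) cum 135  ← median
  x=9 (Alpha, w=60) cum 195
  x=9 (Delta, w=50) cum 245
⇒ x* = 4
y-coordinate, sorted with cumulative weight:
  y=0 (Delta, w=50) cum 50
  y=1 (Alpha, w=60) cum 110
  y=5 (Gamma, w=55) cum 165  ← median
  y=7 (Beta, w=80) cum 245
⇒ y* = 5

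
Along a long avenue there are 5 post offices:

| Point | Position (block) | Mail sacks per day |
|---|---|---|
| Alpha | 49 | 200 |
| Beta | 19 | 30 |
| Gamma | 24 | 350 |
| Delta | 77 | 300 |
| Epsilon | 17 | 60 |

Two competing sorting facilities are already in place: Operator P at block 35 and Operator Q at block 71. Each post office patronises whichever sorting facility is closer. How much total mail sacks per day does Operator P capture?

The indifferent point is the midpoint (35+71)/2 = 53; post offices left of it (closer to Operator P at 35) go to Operator P, those right go to Operator Q.
  Epsilon at 17 (w=60) → Operator P
  Beta at 19 (w=30) → Operator P
  Gamma at 24 (w=350) → Operator P
  Alpha at 49 (w=200) → Operator P
  Delta at 77 (w=300) → Operator Q
Operator P captures 640; Operator Q captures 300.

640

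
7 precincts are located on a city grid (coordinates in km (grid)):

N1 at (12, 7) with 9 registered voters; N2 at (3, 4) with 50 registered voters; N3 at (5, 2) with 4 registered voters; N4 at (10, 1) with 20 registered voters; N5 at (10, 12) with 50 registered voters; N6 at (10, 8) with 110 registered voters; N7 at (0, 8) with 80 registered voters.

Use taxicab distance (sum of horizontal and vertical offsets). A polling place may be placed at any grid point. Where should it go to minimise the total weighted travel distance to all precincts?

(10, 8)

Manhattan distance separates: Σwᵢ(|x−xᵢ|+|y−yᵢ|) = Σwᵢ|x−xᵢ| + Σwᵢ|y−yᵢ|, so x and y are optimised independently as 1-D weighted medians.
Total weight W = 323; half = 161.5.
x-coordinate, sorted with cumulative weight:
  x=0 (N7, w=80) cum 80
  x=3 (N2, w=50) cum 130
  x=5 (N3, w=4) cum 134
  x=10 (N4, w=20) cum 154
  x=10 (N5, w=50) cum 204  ← median
  x=10 (N6, w=110) cum 314
  x=12 (N1, w=9) cum 323
⇒ x* = 10
y-coordinate, sorted with cumulative weight:
  y=1 (N4, w=20) cum 20
  y=2 (N3, w=4) cum 24
  y=4 (N2, w=50) cum 74
  y=7 (N1, w=9) cum 83
  y=8 (N6, w=110) cum 193  ← median
  y=8 (N7, w=80) cum 273
  y=12 (N5, w=50) cum 323
⇒ y* = 8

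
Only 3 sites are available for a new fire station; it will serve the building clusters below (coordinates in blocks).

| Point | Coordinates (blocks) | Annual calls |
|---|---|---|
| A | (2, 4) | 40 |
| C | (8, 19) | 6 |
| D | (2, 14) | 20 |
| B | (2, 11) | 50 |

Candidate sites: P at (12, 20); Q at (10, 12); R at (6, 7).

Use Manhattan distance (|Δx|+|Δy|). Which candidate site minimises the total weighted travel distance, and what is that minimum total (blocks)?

R, total 984 blocks

Total weighted distance at each candidate:
  P (12, 20): total = 2340
  Q (10, 12): total = 1344
  R (6, 7): total = 984
Minimum is at R with total 984 blocks.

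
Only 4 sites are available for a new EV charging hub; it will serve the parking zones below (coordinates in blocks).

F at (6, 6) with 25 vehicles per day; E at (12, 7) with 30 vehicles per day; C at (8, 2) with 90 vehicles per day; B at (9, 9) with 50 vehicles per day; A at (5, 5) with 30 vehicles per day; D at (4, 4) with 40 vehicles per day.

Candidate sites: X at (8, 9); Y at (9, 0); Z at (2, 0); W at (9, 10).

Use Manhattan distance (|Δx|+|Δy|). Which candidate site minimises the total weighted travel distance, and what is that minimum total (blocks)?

X, total 1555 blocks

Total weighted distance at each candidate:
  X (8, 9): total = 1555
  Y (9, 0): total = 1875
  Z (2, 0): total = 2760
  W (9, 10): total = 1925
Minimum is at X with total 1555 blocks.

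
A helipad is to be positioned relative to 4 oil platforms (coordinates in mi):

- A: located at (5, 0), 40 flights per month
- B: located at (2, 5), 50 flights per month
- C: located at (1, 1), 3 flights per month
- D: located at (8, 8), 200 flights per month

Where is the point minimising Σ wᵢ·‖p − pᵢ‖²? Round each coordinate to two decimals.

The minimiser of Σwᵢ‖p−pᵢ‖² is the weighted centroid p* = (Σwᵢpᵢ)/(Σwᵢ).
Σwᵢ = 293.
Σwᵢxᵢ = 40·5 + 50·2 + 3·1 + 200·8 = 1903.
Σwᵢyᵢ = 40·0 + 50·5 + 3·1 + 200·8 = 1853.
x* = 1903/293 = 6.49, y* = 1853/293 = 6.32.

(6.49, 6.32)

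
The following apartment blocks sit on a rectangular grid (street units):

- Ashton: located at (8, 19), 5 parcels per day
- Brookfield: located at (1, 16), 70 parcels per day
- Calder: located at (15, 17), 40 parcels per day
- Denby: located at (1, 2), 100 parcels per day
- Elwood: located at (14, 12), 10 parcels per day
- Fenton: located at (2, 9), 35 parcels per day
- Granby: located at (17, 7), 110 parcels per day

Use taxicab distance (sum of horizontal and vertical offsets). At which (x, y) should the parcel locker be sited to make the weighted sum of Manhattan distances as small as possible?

(2, 7)

Manhattan distance separates: Σwᵢ(|x−xᵢ|+|y−yᵢ|) = Σwᵢ|x−xᵢ| + Σwᵢ|y−yᵢ|, so x and y are optimised independently as 1-D weighted medians.
Total weight W = 370; half = 185.
x-coordinate, sorted with cumulative weight:
  x=1 (Brookfield, w=70) cum 70
  x=1 (Denby, w=100) cum 170
  x=2 (Fenton, w=35) cum 205  ← median
  x=8 (Ashton, w=5) cum 210
  x=14 (Elwood, w=10) cum 220
  x=15 (Calder, w=40) cum 260
  x=17 (Granby, w=110) cum 370
⇒ x* = 2
y-coordinate, sorted with cumulative weight:
  y=2 (Denby, w=100) cum 100
  y=7 (Granby, w=110) cum 210  ← median
  y=9 (Fenton, w=35) cum 245
  y=12 (Elwood, w=10) cum 255
  y=16 (Brookfield, w=70) cum 325
  y=17 (Calder, w=40) cum 365
  y=19 (Ashton, w=5) cum 370
⇒ y* = 7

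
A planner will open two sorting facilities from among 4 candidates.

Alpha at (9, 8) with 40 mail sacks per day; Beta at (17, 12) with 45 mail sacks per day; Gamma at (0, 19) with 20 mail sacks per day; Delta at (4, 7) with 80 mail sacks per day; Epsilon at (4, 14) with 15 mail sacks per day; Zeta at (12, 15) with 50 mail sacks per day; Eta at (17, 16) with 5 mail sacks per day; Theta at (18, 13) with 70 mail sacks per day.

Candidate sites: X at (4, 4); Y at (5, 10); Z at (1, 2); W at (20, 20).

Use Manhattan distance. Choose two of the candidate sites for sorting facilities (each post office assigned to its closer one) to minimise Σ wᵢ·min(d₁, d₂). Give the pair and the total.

{Y, W}, total 2675

Evaluate every pair (each demand assigned to the nearer of the two):
  {Y, W}: total = 2675
  {X, W}: total = 2940
  {X, Y}: total = 3275
  {Y, Z}: total = 3355
  {Z, W}: total = 3595
  {X, Z}: total = 4740
Best pair: {Y, W} with total 2675.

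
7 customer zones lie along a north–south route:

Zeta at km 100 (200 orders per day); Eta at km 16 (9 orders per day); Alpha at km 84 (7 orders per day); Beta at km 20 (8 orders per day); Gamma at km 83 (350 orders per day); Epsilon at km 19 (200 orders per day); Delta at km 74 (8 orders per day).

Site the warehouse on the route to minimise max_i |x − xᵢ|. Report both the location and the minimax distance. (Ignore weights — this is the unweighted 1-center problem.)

The 1-center on a line is the midpoint of the two extreme points: leftmost at 16, rightmost at 100.
Optimal location = (16 + 100)/2 = 58; maximum distance = (100 − 16)/2 = 42.

location 58, max distance 42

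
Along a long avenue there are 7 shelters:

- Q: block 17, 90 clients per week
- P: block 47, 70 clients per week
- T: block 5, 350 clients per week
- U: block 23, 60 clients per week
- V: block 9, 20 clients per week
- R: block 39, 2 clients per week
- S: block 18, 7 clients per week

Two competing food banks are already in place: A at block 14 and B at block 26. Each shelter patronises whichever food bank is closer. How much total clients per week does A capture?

467

The indifferent point is the midpoint (14+26)/2 = 20; shelters left of it (closer to A at 14) go to A, those right go to B.
  T at 5 (w=350) → A
  V at 9 (w=20) → A
  Q at 17 (w=90) → A
  S at 18 (w=7) → A
  U at 23 (w=60) → B
  R at 39 (w=2) → B
  P at 47 (w=70) → B
A captures 467; B captures 132.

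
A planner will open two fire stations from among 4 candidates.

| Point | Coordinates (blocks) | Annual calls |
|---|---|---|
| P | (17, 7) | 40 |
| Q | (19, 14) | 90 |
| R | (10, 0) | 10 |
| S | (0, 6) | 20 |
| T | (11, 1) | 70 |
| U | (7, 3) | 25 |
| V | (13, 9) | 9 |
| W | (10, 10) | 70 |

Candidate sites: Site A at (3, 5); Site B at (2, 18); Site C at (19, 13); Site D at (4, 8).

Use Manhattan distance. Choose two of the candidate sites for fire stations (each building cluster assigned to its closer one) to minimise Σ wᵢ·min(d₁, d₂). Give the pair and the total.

Evaluate every pair (each demand assigned to the nearer of the two):
  {Site C, Site D}: total = 2500
  {Site A, Site C}: total = 2530
  {Site B, Site C}: total = 3740
  {Site A, Site D}: total = 4290
  {Site B, Site D}: total = 4540
  {Site A, Site B}: total = 4686
Best pair: {Site C, Site D} with total 2500.

{Site C, Site D}, total 2500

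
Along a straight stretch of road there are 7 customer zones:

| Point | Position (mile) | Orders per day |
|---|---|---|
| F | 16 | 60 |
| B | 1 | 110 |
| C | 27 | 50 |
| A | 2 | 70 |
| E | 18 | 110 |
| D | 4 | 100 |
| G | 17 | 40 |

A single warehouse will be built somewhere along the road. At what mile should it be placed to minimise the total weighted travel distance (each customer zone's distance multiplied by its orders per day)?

x = 4

For a sum of weighted absolute distances on a line, the optimum is the weighted median (not the mean). Total weight W = 540; half-weight = 270.
Sort by position and accumulate weight:
  mile 1 (B, w=110) → cum 110
  mile 2 (A, w=70) → cum 180
  mile 4 (D, w=100) → cum 280  ≥ 270 → median here
  mile 16 (F, w=60) → cum 340
  mile 17 (G, w=40) → cum 380
  mile 18 (E, w=110) → cum 490
  mile 27 (C, w=50) → cum 540
Optimal location: mile 4.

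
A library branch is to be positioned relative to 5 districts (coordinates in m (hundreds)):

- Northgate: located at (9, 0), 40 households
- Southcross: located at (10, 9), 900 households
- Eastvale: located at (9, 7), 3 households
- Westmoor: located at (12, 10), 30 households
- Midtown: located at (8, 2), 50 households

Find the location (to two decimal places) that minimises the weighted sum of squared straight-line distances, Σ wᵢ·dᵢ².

The minimiser of Σwᵢ‖p−pᵢ‖² is the weighted centroid p* = (Σwᵢpᵢ)/(Σwᵢ).
Σwᵢ = 1023.
Σwᵢxᵢ = 40·9 + 900·10 + 3·9 + 30·12 + 50·8 = 10147.
Σwᵢyᵢ = 40·0 + 900·9 + 3·7 + 30·10 + 50·2 = 8521.
x* = 10147/1023 = 9.92, y* = 8521/1023 = 8.33.

(9.92, 8.33)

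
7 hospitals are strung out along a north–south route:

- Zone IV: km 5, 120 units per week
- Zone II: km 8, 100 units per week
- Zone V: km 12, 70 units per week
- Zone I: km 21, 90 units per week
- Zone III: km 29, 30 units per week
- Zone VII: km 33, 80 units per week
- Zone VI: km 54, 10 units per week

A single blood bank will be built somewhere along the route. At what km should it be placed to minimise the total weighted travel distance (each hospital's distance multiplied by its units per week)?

For a sum of weighted absolute distances on a line, the optimum is the weighted median (not the mean). Total weight W = 500; half-weight = 250.
Sort by position and accumulate weight:
  km 5 (Zone IV, w=120) → cum 120
  km 8 (Zone II, w=100) → cum 220
  km 12 (Zone V, w=70) → cum 290  ≥ 250 → median here
  km 21 (Zone I, w=90) → cum 380
  km 29 (Zone III, w=30) → cum 410
  km 33 (Zone VII, w=80) → cum 490
  km 54 (Zone VI, w=10) → cum 500
Optimal location: km 12.

x = 12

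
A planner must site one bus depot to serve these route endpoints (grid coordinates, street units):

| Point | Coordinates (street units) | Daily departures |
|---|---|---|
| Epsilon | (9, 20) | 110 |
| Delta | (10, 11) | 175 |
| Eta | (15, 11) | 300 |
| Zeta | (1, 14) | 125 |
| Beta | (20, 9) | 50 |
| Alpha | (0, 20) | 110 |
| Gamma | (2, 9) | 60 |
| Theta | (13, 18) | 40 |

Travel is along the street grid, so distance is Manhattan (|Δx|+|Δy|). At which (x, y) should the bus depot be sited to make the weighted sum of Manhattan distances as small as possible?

Manhattan distance separates: Σwᵢ(|x−xᵢ|+|y−yᵢ|) = Σwᵢ|x−xᵢ| + Σwᵢ|y−yᵢ|, so x and y are optimised independently as 1-D weighted medians.
Total weight W = 970; half = 485.
x-coordinate, sorted with cumulative weight:
  x=0 (Alpha, w=110) cum 110
  x=1 (Zeta, w=125) cum 235
  x=2 (Gamma, w=60) cum 295
  x=9 (Epsilon, w=110) cum 405
  x=10 (Delta, w=175) cum 580  ← median
  x=13 (Theta, w=40) cum 620
  x=15 (Eta, w=300) cum 920
  x=20 (Beta, w=50) cum 970
⇒ x* = 10
y-coordinate, sorted with cumulative weight:
  y=9 (Beta, w=50) cum 50
  y=9 (Gamma, w=60) cum 110
  y=11 (Delta, w=175) cum 285
  y=11 (Eta, w=300) cum 585  ← median
  y=14 (Zeta, w=125) cum 710
  y=18 (Theta, w=40) cum 750
  y=20 (Epsilon, w=110) cum 860
  y=20 (Alpha, w=110) cum 970
⇒ y* = 11

(10, 11)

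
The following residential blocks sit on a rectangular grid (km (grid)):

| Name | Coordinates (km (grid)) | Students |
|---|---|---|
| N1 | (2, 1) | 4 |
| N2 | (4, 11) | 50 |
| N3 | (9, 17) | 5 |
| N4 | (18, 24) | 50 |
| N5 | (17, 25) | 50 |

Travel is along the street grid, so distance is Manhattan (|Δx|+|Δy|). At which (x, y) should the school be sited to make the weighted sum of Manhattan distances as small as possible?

Manhattan distance separates: Σwᵢ(|x−xᵢ|+|y−yᵢ|) = Σwᵢ|x−xᵢ| + Σwᵢ|y−yᵢ|, so x and y are optimised independently as 1-D weighted medians.
Total weight W = 159; half = 79.5.
x-coordinate, sorted with cumulative weight:
  x=2 (N1, w=4) cum 4
  x=4 (N2, w=50) cum 54
  x=9 (N3, w=5) cum 59
  x=17 (N5, w=50) cum 109  ← median
  x=18 (N4, w=50) cum 159
⇒ x* = 17
y-coordinate, sorted with cumulative weight:
  y=1 (N1, w=4) cum 4
  y=11 (N2, w=50) cum 54
  y=17 (N3, w=5) cum 59
  y=24 (N4, w=50) cum 109  ← median
  y=25 (N5, w=50) cum 159
⇒ y* = 24

(17, 24)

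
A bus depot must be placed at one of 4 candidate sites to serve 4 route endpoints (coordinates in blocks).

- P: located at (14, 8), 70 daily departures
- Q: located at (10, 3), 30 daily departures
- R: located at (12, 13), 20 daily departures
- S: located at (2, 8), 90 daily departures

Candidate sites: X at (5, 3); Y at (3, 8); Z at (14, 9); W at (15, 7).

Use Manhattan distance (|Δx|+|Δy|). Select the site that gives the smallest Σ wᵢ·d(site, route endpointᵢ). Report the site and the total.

Total weighted distance at each candidate:
  X (5, 3): total = 2190
  Y (3, 8): total = 1500
  Z (14, 9): total = 1660
  W (15, 7): total = 1850
Minimum is at Y with total 1500 blocks.

Y, total 1500 blocks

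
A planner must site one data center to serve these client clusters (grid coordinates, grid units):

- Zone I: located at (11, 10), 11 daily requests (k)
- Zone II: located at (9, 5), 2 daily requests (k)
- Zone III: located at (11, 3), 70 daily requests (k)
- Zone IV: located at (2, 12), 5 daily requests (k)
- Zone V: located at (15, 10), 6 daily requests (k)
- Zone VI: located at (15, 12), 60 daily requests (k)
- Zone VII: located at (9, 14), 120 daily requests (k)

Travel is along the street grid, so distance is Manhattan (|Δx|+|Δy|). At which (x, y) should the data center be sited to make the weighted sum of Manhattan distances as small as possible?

Manhattan distance separates: Σwᵢ(|x−xᵢ|+|y−yᵢ|) = Σwᵢ|x−xᵢ| + Σwᵢ|y−yᵢ|, so x and y are optimised independently as 1-D weighted medians.
Total weight W = 274; half = 137.
x-coordinate, sorted with cumulative weight:
  x=2 (Zone IV, w=5) cum 5
  x=9 (Zone II, w=2) cum 7
  x=9 (Zone VII, w=120) cum 127
  x=11 (Zone I, w=11) cum 138  ← median
  x=11 (Zone III, w=70) cum 208
  x=15 (Zone V, w=6) cum 214
  x=15 (Zone VI, w=60) cum 274
⇒ x* = 11
y-coordinate, sorted with cumulative weight:
  y=3 (Zone III, w=70) cum 70
  y=5 (Zone II, w=2) cum 72
  y=10 (Zone I, w=11) cum 83
  y=10 (Zone V, w=6) cum 89
  y=12 (Zone IV, w=5) cum 94
  y=12 (Zone VI, w=60) cum 154  ← median
  y=14 (Zone VII, w=120) cum 274
⇒ y* = 12

(11, 12)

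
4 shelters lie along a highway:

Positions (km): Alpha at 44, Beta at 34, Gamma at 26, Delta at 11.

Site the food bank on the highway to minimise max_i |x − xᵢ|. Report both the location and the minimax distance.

The 1-center on a line is the midpoint of the two extreme points: leftmost at 11, rightmost at 44.
Optimal location = (11 + 44)/2 = 27.5; maximum distance = (44 − 11)/2 = 16.5.

location 27.5, max distance 16.5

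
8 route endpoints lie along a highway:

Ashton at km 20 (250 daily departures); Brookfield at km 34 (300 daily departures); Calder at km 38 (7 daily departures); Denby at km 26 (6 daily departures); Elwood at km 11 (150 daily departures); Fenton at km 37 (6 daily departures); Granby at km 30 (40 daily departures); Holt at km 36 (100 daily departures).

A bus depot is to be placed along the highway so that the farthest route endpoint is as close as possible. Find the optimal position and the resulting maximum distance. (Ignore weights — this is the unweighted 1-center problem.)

The 1-center on a line is the midpoint of the two extreme points: leftmost at 11, rightmost at 38.
Optimal location = (11 + 38)/2 = 24.5; maximum distance = (38 − 11)/2 = 13.5.

location 24.5, max distance 13.5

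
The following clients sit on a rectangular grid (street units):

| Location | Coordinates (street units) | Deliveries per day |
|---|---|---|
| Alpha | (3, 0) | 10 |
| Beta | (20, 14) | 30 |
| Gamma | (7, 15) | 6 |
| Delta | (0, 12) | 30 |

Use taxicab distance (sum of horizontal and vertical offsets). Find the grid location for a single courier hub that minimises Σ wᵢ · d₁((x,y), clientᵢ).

(3, 12)

Manhattan distance separates: Σwᵢ(|x−xᵢ|+|y−yᵢ|) = Σwᵢ|x−xᵢ| + Σwᵢ|y−yᵢ|, so x and y are optimised independently as 1-D weighted medians.
Total weight W = 76; half = 38.
x-coordinate, sorted with cumulative weight:
  x=0 (Delta, w=30) cum 30
  x=3 (Alpha, w=10) cum 40  ← median
  x=7 (Gamma, w=6) cum 46
  x=20 (Beta, w=30) cum 76
⇒ x* = 3
y-coordinate, sorted with cumulative weight:
  y=0 (Alpha, w=10) cum 10
  y=12 (Delta, w=30) cum 40  ← median
  y=14 (Beta, w=30) cum 70
  y=15 (Gamma, w=6) cum 76
⇒ y* = 12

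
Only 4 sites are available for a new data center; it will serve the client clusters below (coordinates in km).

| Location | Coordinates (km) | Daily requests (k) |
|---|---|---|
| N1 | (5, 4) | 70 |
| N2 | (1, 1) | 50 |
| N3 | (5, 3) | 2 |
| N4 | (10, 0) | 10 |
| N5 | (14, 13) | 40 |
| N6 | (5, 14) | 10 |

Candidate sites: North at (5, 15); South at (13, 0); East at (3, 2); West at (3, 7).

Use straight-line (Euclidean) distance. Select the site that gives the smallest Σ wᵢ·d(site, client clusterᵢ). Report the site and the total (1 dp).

East, total 1131.0 km

Total weighted distance at each candidate:
  North (5, 15): total = 2058.9
  South (13, 0): total = 1958.0
  East (3, 2): total = 1131.0
  West (3, 7): total = 1250.6
Minimum is at East with total 1131.0 km.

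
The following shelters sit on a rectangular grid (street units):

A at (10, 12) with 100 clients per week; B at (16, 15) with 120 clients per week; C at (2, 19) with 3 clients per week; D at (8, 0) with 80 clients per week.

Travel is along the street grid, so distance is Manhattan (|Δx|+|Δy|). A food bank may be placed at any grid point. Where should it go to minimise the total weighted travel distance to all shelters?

Manhattan distance separates: Σwᵢ(|x−xᵢ|+|y−yᵢ|) = Σwᵢ|x−xᵢ| + Σwᵢ|y−yᵢ|, so x and y are optimised independently as 1-D weighted medians.
Total weight W = 303; half = 151.5.
x-coordinate, sorted with cumulative weight:
  x=2 (C, w=3) cum 3
  x=8 (D, w=80) cum 83
  x=10 (A, w=100) cum 183  ← median
  x=16 (B, w=120) cum 303
⇒ x* = 10
y-coordinate, sorted with cumulative weight:
  y=0 (D, w=80) cum 80
  y=12 (A, w=100) cum 180  ← median
  y=15 (B, w=120) cum 300
  y=19 (C, w=3) cum 303
⇒ y* = 12

(10, 12)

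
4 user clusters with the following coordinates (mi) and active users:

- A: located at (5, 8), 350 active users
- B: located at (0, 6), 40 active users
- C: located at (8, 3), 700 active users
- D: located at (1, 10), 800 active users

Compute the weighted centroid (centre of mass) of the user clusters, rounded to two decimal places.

The minimiser of Σwᵢ‖p−pᵢ‖² is the weighted centroid p* = (Σwᵢpᵢ)/(Σwᵢ).
Σwᵢ = 1890.
Σwᵢxᵢ = 350·5 + 40·0 + 700·8 + 800·1 = 8150.
Σwᵢyᵢ = 350·8 + 40·6 + 700·3 + 800·10 = 13140.
x* = 8150/1890 = 4.31, y* = 13140/1890 = 6.95.

(4.31, 6.95)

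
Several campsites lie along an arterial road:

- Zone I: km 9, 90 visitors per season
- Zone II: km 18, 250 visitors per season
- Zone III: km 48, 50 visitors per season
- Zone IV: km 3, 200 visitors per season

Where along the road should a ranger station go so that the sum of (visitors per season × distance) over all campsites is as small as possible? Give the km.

For a sum of weighted absolute distances on a line, the optimum is the weighted median (not the mean). Total weight W = 590; half-weight = 295.
Sort by position and accumulate weight:
  km 3 (Zone IV, w=200) → cum 200
  km 9 (Zone I, w=90) → cum 290
  km 18 (Zone II, w=250) → cum 540  ≥ 295 → median here
  km 48 (Zone III, w=50) → cum 590
Optimal location: km 18.

x = 18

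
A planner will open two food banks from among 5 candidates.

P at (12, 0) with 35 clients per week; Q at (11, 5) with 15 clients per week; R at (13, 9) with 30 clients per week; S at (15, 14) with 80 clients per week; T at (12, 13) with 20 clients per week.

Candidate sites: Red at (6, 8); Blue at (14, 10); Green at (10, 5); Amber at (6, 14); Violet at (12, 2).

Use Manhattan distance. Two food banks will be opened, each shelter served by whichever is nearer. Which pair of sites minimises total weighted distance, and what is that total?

Evaluate every pair (each demand assigned to the nearer of the two):
  {Blue, Violet}: total = 690
  {Blue, Green}: total = 820
  {Red, Blue}: total = 1100
  {Blue, Amber}: total = 1100
  {Amber, Violet}: total = 1230
  {Green, Amber}: total = 1330
  {Green, Violet}: total = 1615
  {Red, Amber}: total = 1710
  {Red, Green}: total = 1790
  {Red, Violet}: total = 1790
Best pair: {Blue, Violet} with total 690.

{Blue, Violet}, total 690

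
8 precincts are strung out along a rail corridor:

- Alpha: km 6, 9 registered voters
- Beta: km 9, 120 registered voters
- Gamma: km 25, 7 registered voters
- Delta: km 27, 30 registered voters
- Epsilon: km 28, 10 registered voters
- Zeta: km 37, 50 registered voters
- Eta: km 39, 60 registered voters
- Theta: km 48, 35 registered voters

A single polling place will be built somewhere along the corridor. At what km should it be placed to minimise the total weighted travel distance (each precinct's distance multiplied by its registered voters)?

For a sum of weighted absolute distances on a line, the optimum is the weighted median (not the mean). Total weight W = 321; half-weight = 160.5.
Sort by position and accumulate weight:
  km 6 (Alpha, w=9) → cum 9
  km 9 (Beta, w=120) → cum 129
  km 25 (Gamma, w=7) → cum 136
  km 27 (Delta, w=30) → cum 166  ≥ 160.5 → median here
  km 28 (Epsilon, w=10) → cum 176
  km 37 (Zeta, w=50) → cum 226
  km 39 (Eta, w=60) → cum 286
  km 48 (Theta, w=35) → cum 321
Optimal location: km 27.

x = 27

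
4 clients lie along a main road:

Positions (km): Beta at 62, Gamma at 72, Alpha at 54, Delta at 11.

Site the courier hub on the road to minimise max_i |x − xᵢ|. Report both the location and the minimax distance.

The 1-center on a line is the midpoint of the two extreme points: leftmost at 11, rightmost at 72.
Optimal location = (11 + 72)/2 = 41.5; maximum distance = (72 − 11)/2 = 30.5.

location 41.5, max distance 30.5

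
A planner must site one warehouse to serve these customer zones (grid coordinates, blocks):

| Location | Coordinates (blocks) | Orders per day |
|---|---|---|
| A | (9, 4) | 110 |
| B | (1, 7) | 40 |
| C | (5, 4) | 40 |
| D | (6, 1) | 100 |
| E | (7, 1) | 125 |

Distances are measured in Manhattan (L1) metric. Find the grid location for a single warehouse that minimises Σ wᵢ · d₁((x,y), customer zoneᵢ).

Manhattan distance separates: Σwᵢ(|x−xᵢ|+|y−yᵢ|) = Σwᵢ|x−xᵢ| + Σwᵢ|y−yᵢ|, so x and y are optimised independently as 1-D weighted medians.
Total weight W = 415; half = 207.5.
x-coordinate, sorted with cumulative weight:
  x=1 (B, w=40) cum 40
  x=5 (C, w=40) cum 80
  x=6 (D, w=100) cum 180
  x=7 (E, w=125) cum 305  ← median
  x=9 (A, w=110) cum 415
⇒ x* = 7
y-coordinate, sorted with cumulative weight:
  y=1 (D, w=100) cum 100
  y=1 (E, w=125) cum 225  ← median
  y=4 (A, w=110) cum 335
  y=4 (C, w=40) cum 375
  y=7 (B, w=40) cum 415
⇒ y* = 1

(7, 1)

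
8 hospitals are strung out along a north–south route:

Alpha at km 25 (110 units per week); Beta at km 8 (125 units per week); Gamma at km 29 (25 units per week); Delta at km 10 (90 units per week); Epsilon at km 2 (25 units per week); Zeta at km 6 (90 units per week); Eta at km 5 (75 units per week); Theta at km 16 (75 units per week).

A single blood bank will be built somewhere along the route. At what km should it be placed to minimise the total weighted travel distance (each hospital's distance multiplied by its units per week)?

For a sum of weighted absolute distances on a line, the optimum is the weighted median (not the mean). Total weight W = 615; half-weight = 307.5.
Sort by position and accumulate weight:
  km 2 (Epsilon, w=25) → cum 25
  km 5 (Eta, w=75) → cum 100
  km 6 (Zeta, w=90) → cum 190
  km 8 (Beta, w=125) → cum 315  ≥ 307.5 → median here
  km 10 (Delta, w=90) → cum 405
  km 16 (Theta, w=75) → cum 480
  km 25 (Alpha, w=110) → cum 590
  km 29 (Gamma, w=25) → cum 615
Optimal location: km 8.

x = 8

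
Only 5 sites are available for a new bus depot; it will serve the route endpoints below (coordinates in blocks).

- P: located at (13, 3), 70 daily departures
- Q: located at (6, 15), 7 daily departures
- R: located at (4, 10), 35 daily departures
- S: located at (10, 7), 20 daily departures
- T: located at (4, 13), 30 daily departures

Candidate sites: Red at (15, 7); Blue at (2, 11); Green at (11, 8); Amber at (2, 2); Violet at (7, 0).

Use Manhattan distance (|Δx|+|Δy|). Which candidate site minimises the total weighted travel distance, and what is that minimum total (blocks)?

Total weighted distance at each candidate:
  Red (15, 7): total = 1639
  Blue (2, 11): total = 1851
  Green (11, 8): total = 1289
  Amber (2, 2): total = 1959
  Violet (7, 0): total = 1877
Minimum is at Green with total 1289 blocks.

Green, total 1289 blocks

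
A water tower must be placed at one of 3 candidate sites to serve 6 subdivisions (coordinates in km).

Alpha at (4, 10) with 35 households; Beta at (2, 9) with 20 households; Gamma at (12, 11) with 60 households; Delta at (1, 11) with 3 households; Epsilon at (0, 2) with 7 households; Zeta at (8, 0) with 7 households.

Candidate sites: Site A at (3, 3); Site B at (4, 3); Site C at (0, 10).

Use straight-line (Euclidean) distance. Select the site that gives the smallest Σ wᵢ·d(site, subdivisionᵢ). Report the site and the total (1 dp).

Site C, total 1057.1 km

Total weighted distance at each candidate:
  Site A (3, 3): total = 1179.3
  Site B (4, 3): total = 1139.8
  Site C (0, 10): total = 1057.1
Minimum is at Site C with total 1057.1 km.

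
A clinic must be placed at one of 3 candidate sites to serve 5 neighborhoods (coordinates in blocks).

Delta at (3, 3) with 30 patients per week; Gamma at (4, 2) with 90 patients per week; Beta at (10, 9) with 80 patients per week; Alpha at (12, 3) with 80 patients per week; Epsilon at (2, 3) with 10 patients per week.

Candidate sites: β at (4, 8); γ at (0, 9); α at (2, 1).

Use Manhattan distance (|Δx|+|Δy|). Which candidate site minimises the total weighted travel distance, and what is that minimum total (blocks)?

β, total 2390 blocks

Total weighted distance at each candidate:
  β (4, 8): total = 2390
  γ (0, 9): total = 3580
  α (2, 1): total = 2620
Minimum is at β with total 2390 blocks.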